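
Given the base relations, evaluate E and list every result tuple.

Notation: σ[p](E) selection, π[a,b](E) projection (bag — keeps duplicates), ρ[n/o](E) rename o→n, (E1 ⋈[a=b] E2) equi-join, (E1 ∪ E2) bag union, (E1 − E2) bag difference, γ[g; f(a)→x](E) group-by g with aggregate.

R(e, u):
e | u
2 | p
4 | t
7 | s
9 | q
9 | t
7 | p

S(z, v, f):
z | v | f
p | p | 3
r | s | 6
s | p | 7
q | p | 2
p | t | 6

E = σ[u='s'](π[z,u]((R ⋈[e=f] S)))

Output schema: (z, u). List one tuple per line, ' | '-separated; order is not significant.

Per-node cardinality:
  R → 6
  S → 5
  (R ⋈[e=f] S) → 3
  π[z,u]((R ⋈[e=f] S)) → 3
  σ[u='s'](π[z,u]((R ⋈[e=f] S))) → 1

== RESULT ==
z | u
s | s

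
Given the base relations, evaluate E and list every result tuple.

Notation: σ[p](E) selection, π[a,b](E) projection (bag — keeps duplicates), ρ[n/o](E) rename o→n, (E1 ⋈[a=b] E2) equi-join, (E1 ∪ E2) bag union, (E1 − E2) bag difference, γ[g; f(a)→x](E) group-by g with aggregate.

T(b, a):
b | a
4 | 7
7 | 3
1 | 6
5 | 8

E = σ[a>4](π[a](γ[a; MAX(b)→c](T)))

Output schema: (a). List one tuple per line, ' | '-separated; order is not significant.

Row counts bottom-up:
  T → 4
  γ[a; MAX(b)→c](T) → 4
  π[a](γ[a; MAX(b)→c](T)) → 4
  σ[a>4](π[a](γ[a; MAX(b)→c](T))) → 3

== RESULT ==
a
6
7
8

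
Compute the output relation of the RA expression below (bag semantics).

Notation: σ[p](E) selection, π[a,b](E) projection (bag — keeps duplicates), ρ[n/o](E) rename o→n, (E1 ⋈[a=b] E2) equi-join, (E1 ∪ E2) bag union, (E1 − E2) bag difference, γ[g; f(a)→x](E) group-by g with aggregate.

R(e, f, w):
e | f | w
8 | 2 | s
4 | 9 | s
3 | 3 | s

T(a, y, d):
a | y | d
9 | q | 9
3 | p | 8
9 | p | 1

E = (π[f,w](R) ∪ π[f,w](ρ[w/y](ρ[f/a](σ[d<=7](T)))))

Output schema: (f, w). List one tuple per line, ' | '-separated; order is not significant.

Per-node cardinality:
  R → 3
  π[f,w](R) → 3
  T → 3
  σ[d<=7](T) → 1
  ρ[f/a](σ[d<=7](T)) → 1
  ρ[w/y](ρ[f/a](σ[d<=7](T))) → 1
  π[f,w](ρ[w/y](ρ[f/a](σ[d<=7](T)))) → 1
  (π[f,w](R) ∪ π[f,w](ρ[w/y](ρ[f/a](σ[d<=7](T))))) → 4

== RESULT ==
f | w
2 | s
3 | s
9 | p
9 | s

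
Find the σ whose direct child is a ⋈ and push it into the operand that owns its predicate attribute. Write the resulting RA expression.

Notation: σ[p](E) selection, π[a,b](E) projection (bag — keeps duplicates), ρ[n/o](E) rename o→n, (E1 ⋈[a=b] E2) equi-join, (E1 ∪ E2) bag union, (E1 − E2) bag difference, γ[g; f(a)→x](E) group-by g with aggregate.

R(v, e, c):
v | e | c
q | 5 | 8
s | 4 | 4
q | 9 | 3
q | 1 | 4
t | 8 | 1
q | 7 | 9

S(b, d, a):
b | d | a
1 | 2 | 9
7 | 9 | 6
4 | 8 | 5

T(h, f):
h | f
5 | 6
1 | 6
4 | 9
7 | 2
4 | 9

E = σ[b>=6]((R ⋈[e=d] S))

σ filters on b, owned by the right side.
E' = (R ⋈[e=d] σ[b>=6](S))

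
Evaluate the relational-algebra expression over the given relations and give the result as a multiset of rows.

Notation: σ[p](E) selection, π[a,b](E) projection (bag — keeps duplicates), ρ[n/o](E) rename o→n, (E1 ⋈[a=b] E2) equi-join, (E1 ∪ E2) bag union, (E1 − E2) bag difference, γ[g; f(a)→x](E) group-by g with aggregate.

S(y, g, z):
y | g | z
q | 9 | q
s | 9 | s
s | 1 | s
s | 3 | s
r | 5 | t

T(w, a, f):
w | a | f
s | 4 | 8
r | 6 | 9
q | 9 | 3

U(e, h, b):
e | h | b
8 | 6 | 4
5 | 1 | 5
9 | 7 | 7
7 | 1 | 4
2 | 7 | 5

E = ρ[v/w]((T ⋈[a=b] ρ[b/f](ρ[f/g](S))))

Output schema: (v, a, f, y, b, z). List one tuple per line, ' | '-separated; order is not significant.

Stepwise |·|:
  T → 3
  S → 5
  ρ[f/g](S) → 5
  ρ[b/f](ρ[f/g](S)) → 5
  (T ⋈[a=b] ρ[b/f](ρ[f/g](S))) → 2
  ρ[v/w]((T ⋈[a=b] ρ[b/f](ρ[f/g](S)))) → 2

== RESULT ==
v | a | f | y | b | z
q | 9 | 3 | q | 9 | q
q | 9 | 3 | s | 9 | s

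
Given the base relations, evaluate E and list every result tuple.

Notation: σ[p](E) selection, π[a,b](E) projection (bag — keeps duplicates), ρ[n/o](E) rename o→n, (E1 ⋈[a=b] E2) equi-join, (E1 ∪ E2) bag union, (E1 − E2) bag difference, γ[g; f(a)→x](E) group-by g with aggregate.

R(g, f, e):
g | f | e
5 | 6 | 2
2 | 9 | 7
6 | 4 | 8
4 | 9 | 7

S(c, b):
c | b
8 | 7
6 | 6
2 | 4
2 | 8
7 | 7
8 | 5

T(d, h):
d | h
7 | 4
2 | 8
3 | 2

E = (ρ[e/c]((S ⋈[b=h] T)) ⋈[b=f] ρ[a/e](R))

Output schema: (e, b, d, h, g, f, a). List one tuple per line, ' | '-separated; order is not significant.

Stepwise |·|:
  S → 6
  T → 3
  (S ⋈[b=h] T) → 2
  ρ[e/c]((S ⋈[b=h] T)) → 2
  R → 4
  ρ[a/e](R) → 4
  (ρ[e/c]((S ⋈[b=h] T)) ⋈[b=f] ρ[a/e](R)) → 1

== RESULT ==
e | b | d | h | g | f | a
2 | 4 | 7 | 4 | 6 | 4 | 8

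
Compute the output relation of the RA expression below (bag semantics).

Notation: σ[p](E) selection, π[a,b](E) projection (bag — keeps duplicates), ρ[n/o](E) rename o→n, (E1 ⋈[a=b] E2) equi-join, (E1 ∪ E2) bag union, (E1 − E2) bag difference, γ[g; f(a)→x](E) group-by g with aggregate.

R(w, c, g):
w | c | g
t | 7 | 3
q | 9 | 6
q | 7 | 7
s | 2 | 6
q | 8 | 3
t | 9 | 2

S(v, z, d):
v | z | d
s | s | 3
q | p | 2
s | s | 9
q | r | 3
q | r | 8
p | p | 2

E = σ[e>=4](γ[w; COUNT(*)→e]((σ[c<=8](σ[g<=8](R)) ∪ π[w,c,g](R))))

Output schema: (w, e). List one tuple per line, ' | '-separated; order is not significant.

Subexpression sizes:
  R → 6
  σ[g<=8](R) → 6
  σ[c<=8](σ[g<=8](R)) → 4
  R → 6
  π[w,c,g](R) → 6
  (σ[c<=8](σ[g<=8](R)) ∪ π[w,c,g](R)) → 10
  γ[w; COUNT(*)→e]((σ[c<=8](σ[g<=8](R)) ∪ π[w,c,g](R))) → 3
  σ[e>=4](γ[w; COUNT(*)→e]((σ[c<=8](σ[g<=8](R)) ∪ π[w,c,g](R)))) → 1

== RESULT ==
w | e
q | 5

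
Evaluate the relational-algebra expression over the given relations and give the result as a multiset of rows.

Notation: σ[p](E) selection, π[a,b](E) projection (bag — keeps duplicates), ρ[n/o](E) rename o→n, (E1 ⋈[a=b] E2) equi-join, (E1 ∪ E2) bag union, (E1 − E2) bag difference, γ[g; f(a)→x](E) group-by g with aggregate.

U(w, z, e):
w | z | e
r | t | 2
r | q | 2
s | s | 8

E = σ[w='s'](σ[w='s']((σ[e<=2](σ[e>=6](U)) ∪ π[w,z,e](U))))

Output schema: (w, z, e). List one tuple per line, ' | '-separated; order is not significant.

Row counts bottom-up:
  U → 3
  σ[e>=6](U) → 1
  σ[e<=2](σ[e>=6](U)) → 0
  U → 3
  π[w,z,e](U) → 3
  (σ[e<=2](σ[e>=6](U)) ∪ π[w,z,e](U)) → 3
  σ[w='s']((σ[e<=2](σ[e>=6](U)) ∪ π[w,z,e](U))) → 1
  σ[w='s'](σ[w='s']((σ[e<=2](σ[e>=6](U)) ∪ π[w,z,e](U)))) → 1

== RESULT ==
w | z | e
s | s | 8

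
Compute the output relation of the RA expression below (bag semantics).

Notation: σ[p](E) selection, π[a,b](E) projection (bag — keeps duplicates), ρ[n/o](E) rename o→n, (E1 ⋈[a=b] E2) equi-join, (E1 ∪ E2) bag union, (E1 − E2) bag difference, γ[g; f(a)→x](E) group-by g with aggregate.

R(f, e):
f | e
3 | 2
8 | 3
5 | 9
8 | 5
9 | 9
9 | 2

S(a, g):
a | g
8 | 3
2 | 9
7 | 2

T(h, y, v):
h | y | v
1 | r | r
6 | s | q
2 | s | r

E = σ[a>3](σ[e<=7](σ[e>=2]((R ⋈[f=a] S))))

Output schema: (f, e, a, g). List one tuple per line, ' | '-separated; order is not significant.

Stepwise |·|:
  R → 6
  S → 3
  (R ⋈[f=a] S) → 2
  σ[e>=2]((R ⋈[f=a] S)) → 2
  σ[e<=7](σ[e>=2]((R ⋈[f=a] S))) → 2
  σ[a>3](σ[e<=7](σ[e>=2]((R ⋈[f=a] S)))) → 2

== RESULT ==
f | e | a | g
8 | 3 | 8 | 3
8 | 5 | 8 | 3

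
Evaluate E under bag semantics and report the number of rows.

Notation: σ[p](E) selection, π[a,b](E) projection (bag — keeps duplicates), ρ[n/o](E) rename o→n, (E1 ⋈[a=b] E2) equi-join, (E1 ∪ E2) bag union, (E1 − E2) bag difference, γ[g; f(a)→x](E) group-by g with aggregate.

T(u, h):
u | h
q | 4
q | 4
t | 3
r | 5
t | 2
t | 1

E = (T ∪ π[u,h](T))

Subexpression sizes:
  T → 6
  T → 6
  π[u,h](T) → 6
  (T ∪ π[u,h](T)) → 12

|E| = 12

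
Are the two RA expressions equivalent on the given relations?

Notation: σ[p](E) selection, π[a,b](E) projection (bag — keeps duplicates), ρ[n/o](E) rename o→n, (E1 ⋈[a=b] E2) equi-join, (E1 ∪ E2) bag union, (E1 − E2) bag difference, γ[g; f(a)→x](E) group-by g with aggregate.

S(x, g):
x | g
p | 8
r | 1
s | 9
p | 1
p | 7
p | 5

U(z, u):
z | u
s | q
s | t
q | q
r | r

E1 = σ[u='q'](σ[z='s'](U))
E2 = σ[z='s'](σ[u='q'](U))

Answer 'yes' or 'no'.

E1 stepwise |·|:
  U → 4
  σ[z='s'](U) → 2
  σ[u='q'](σ[z='s'](U)) → 1
E2 stepwise |·|:
  U → 4
  σ[u='q'](U) → 2
  σ[z='s'](σ[u='q'](U)) → 1

E1 and E2 produce the same multiset:
z | u
s | q

yes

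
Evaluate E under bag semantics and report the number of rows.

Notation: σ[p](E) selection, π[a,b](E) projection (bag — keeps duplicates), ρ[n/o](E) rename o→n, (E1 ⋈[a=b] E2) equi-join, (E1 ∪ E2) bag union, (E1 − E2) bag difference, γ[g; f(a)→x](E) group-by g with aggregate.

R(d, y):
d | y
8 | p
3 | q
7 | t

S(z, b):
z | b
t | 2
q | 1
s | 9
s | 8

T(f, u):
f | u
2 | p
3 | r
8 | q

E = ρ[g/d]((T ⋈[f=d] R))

Row counts bottom-up:
  T → 3
  R → 3
  (T ⋈[f=d] R) → 2
  ρ[g/d]((T ⋈[f=d] R)) → 2

|E| = 2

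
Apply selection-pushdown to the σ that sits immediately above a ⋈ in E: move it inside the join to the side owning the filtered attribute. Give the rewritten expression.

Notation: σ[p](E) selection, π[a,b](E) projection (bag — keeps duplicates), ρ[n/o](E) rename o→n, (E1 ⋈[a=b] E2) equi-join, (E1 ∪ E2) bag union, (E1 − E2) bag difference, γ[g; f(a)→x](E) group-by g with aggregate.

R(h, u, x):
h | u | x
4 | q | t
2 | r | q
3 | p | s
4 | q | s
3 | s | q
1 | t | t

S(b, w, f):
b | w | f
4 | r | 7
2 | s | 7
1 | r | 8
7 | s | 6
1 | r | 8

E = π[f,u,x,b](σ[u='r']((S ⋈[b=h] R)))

σ filters on u, owned by the right side.
E' = π[f,u,x,b]((S ⋈[b=h] σ[u='r'](R)))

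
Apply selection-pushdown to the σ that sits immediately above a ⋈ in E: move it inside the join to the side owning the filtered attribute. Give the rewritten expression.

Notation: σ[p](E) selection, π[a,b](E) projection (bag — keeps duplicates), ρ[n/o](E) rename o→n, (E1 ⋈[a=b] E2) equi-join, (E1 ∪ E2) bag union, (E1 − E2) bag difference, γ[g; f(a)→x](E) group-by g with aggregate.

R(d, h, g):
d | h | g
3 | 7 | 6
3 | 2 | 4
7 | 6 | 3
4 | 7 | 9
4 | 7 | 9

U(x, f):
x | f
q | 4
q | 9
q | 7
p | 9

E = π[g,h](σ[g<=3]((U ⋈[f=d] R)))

σ filters on g, owned by the right side.
E' = π[g,h]((U ⋈[f=d] σ[g<=3](R)))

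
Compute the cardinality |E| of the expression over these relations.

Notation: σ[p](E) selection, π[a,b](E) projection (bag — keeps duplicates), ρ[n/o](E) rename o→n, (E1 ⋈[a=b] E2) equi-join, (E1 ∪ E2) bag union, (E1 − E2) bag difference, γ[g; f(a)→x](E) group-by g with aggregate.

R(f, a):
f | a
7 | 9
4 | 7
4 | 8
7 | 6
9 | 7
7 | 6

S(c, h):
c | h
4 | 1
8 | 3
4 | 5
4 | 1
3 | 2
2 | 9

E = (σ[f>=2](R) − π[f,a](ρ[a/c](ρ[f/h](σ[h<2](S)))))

Row counts bottom-up:
  R → 6
  σ[f>=2](R) → 6
  S → 6
  σ[h<2](S) → 2
  ρ[f/h](σ[h<2](S)) → 2
  ρ[a/c](ρ[f/h](σ[h<2](S))) → 2
  π[f,a](ρ[a/c](ρ[f/h](σ[h<2](S)))) → 2
  (σ[f>=2](R) − π[f,a](ρ[a/c](ρ[f/h](σ[h<2](S))))) → 6

|E| = 6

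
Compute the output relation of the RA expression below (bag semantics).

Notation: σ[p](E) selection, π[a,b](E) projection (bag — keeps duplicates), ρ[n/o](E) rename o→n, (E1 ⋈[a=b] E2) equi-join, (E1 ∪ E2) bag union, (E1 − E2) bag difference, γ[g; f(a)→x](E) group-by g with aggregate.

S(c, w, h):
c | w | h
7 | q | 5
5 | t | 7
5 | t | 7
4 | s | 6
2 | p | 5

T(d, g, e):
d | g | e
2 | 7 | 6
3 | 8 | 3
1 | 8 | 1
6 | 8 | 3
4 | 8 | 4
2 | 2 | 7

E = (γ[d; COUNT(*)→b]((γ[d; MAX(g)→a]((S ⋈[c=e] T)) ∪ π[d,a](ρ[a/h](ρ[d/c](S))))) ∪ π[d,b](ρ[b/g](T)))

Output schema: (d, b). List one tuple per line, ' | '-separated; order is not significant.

Subexpression sizes:
  S → 5
  T → 6
  (S ⋈[c=e] T) → 2
  γ[d; MAX(g)→a]((S ⋈[c=e] T)) → 2
  S → 5
  ρ[d/c](S) → 5
  ρ[a/h](ρ[d/c](S)) → 5
  π[d,a](ρ[a/h](ρ[d/c](S))) → 5
  (γ[d; MAX(g)→a]((S ⋈[c=e] T)) ∪ π[d,a](ρ[a/h](ρ[d/c](S)))) → 7
  γ[d; COUNT(*)→b]((γ[d; MAX(g)→a]((S ⋈[c=e] T)) ∪ π[d,a](ρ[a/h](ρ[d/c](S))))) → 4
  T → 6
  ρ[b/g](T) → 6
  π[d,b](ρ[b/g](T)) → 6
  (γ[d; COUNT(*)→b]((γ[d; MAX(g)→a]((S ⋈[c=e] T)) ∪ π[d,a](ρ[a/h](ρ[d/c](S))))) ∪ π[d,b](ρ[b/g](T))) → 10

== RESULT ==
d | b
1 | 8
2 | 2
2 | 2
2 | 7
3 | 8
4 | 2
4 | 8
5 | 2
6 | 8
7 | 1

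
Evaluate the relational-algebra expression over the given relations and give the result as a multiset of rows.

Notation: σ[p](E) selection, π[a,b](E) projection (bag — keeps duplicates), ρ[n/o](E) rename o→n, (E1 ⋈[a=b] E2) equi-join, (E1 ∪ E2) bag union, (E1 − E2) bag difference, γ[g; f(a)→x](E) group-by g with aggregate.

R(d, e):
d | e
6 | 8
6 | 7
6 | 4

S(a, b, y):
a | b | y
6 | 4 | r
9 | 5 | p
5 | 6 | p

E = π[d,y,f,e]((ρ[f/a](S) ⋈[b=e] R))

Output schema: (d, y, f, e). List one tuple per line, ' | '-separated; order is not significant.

Per-node cardinality:
  S → 3
  ρ[f/a](S) → 3
  R → 3
  (ρ[f/a](S) ⋈[b=e] R) → 1
  π[d,y,f,e]((ρ[f/a](S) ⋈[b=e] R)) → 1

== RESULT ==
d | y | f | e
6 | r | 6 | 4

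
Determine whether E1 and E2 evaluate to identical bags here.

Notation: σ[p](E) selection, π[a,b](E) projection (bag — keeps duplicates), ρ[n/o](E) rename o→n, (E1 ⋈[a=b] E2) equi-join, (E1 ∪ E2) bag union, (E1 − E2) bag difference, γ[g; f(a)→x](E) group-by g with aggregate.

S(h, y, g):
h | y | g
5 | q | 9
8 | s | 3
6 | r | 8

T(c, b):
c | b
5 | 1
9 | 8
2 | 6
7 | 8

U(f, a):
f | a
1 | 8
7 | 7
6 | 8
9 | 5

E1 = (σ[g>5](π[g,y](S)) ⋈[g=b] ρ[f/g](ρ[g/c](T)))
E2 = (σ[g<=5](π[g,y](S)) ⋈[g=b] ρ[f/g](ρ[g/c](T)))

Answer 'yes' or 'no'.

E1 subexpression sizes:
  S → 3
  π[g,y](S) → 3
  σ[g>5](π[g,y](S)) → 2
  T → 4
  ρ[g/c](T) → 4
  ρ[f/g](ρ[g/c](T)) → 4
  (σ[g>5](π[g,y](S)) ⋈[g=b] ρ[f/g](ρ[g/c](T))) → 2
E2 subexpression sizes:
  S → 3
  π[g,y](S) → 3
  σ[g<=5](π[g,y](S)) → 1
  T → 4
  ρ[g/c](T) → 4
  ρ[f/g](ρ[g/c](T)) → 4
  (σ[g<=5](π[g,y](S)) ⋈[g=b] ρ[f/g](ρ[g/c](T))) → 0

E1 result:
g | y | f | b
8 | r | 7 | 8
8 | r | 9 | 8
E2 result:
g | y | f | b
(0 rows)
Witness: (8, 'r', 9, 8) appears 1× in E1 but 0× in E2.

no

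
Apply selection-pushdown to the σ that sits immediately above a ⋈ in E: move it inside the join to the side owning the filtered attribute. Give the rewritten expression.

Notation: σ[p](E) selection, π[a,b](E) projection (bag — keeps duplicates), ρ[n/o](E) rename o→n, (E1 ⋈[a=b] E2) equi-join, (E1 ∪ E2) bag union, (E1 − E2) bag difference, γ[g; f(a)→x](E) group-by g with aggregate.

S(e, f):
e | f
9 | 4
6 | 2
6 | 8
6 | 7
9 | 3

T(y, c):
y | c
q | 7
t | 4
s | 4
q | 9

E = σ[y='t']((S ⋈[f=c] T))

σ filters on y, owned by the right side.
E' = (S ⋈[f=c] σ[y='t'](T))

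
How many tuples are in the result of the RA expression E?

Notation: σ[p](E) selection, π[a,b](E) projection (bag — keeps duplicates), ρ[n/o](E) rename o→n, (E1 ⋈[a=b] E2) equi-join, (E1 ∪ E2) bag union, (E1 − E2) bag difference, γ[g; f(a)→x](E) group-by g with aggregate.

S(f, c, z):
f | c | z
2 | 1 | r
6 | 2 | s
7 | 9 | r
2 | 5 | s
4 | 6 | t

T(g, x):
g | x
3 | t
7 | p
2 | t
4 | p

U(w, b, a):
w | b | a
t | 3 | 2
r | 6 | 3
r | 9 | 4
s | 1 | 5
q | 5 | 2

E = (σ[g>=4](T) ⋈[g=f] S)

Per-node cardinality:
  T → 4
  σ[g>=4](T) → 2
  S → 5
  (σ[g>=4](T) ⋈[g=f] S) → 2

|E| = 2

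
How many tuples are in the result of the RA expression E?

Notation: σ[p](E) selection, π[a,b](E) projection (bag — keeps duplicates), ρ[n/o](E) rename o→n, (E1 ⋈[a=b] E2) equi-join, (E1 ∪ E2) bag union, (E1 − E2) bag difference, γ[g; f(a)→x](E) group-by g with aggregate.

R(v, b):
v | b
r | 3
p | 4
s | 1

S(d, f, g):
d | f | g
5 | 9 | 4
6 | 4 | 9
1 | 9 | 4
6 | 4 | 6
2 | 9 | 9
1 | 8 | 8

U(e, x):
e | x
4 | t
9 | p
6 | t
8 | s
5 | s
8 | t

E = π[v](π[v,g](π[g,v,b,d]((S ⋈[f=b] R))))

Stepwise |·|:
  S → 6
  R → 3
  (S ⋈[f=b] R) → 2
  π[g,v,b,d]((S ⋈[f=b] R)) → 2
  π[v,g](π[g,v,b,d]((S ⋈[f=b] R))) → 2
  π[v](π[v,g](π[g,v,b,d]((S ⋈[f=b] R)))) → 2

|E| = 2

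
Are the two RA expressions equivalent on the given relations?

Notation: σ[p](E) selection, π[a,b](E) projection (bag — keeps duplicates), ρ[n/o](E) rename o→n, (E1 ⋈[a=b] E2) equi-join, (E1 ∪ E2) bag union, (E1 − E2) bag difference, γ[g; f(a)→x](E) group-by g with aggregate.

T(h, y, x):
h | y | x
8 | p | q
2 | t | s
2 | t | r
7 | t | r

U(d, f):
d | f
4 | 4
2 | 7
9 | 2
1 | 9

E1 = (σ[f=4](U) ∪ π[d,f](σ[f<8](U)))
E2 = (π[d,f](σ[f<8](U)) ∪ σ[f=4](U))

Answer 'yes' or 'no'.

E1 stepwise |·|:
  U → 4
  σ[f=4](U) → 1
  U → 4
  σ[f<8](U) → 3
  π[d,f](σ[f<8](U)) → 3
  (σ[f=4](U) ∪ π[d,f](σ[f<8](U))) → 4
E2 stepwise |·|:
  U → 4
  σ[f<8](U) → 3
  π[d,f](σ[f<8](U)) → 3
  U → 4
  σ[f=4](U) → 1
  (π[d,f](σ[f<8](U)) ∪ σ[f=4](U)) → 4

E1 and E2 produce the same multiset:
d | f
2 | 7
4 | 4
4 | 4
9 | 2

yes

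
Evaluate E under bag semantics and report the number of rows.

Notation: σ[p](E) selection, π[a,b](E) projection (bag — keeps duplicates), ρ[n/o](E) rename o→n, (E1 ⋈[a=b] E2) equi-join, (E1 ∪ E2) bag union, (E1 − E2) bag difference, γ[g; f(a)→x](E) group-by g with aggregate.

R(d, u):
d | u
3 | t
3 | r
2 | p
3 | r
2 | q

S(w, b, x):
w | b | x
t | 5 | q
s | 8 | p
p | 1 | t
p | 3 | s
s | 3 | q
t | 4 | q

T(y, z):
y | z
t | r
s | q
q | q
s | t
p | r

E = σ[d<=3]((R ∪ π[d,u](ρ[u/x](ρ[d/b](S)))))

Subexpression sizes:
  R → 5
  S → 6
  ρ[d/b](S) → 6
  ρ[u/x](ρ[d/b](S)) → 6
  π[d,u](ρ[u/x](ρ[d/b](S))) → 6
  (R ∪ π[d,u](ρ[u/x](ρ[d/b](S)))) → 11
  σ[d<=3]((R ∪ π[d,u](ρ[u/x](ρ[d/b](S))))) → 8

|E| = 8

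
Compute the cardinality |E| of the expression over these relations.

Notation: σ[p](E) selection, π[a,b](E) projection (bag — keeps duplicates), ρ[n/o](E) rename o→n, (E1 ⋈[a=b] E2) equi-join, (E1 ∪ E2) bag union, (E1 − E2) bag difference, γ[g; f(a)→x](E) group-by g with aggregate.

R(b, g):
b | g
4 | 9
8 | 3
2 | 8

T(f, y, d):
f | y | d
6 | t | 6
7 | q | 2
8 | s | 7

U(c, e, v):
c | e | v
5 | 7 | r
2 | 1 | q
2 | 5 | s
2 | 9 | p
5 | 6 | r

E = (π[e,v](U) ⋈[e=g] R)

Subexpression sizes:
  U → 5
  π[e,v](U) → 5
  R → 3
  (π[e,v](U) ⋈[e=g] R) → 1

|E| = 1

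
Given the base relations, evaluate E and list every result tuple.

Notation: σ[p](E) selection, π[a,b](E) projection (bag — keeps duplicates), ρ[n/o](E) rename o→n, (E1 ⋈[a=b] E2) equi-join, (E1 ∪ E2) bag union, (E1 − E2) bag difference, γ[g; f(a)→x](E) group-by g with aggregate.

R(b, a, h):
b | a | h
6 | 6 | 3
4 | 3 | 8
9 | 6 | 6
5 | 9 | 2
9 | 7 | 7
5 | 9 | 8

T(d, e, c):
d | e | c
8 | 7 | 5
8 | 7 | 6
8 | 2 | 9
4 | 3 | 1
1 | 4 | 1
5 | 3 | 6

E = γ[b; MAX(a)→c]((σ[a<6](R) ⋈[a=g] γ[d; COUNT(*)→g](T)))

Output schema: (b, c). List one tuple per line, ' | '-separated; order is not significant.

Row counts bottom-up:
  R → 6
  σ[a<6](R) → 1
  T → 6
  γ[d; COUNT(*)→g](T) → 4
  (σ[a<6](R) ⋈[a=g] γ[d; COUNT(*)→g](T)) → 1
  γ[b; MAX(a)→c]((σ[a<6](R) ⋈[a=g] γ[d; COUNT(*)→g](T))) → 1

== RESULT ==
b | c
4 | 3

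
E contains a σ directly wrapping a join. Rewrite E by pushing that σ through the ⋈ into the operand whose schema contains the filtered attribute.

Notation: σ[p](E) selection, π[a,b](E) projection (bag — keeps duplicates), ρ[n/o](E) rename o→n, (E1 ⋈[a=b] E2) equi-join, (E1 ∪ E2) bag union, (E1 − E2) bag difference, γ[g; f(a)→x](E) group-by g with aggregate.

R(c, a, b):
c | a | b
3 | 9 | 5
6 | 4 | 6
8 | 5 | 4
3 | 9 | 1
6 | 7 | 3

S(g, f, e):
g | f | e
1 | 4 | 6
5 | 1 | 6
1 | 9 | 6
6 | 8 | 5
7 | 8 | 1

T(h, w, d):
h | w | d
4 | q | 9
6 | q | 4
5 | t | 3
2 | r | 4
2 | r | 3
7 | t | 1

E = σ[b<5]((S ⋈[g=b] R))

σ filters on b, owned by the right side.
E' = (S ⋈[g=b] σ[b<5](R))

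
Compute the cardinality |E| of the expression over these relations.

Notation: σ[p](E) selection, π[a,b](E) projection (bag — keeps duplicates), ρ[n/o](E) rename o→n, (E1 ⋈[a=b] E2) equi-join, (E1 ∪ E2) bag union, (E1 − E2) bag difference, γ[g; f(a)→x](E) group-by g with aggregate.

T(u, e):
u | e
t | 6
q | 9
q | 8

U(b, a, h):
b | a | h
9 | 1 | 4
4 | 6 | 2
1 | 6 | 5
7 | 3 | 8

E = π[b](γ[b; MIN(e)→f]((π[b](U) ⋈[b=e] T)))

Per-node cardinality:
  U → 4
  π[b](U) → 4
  T → 3
  (π[b](U) ⋈[b=e] T) → 1
  γ[b; MIN(e)→f]((π[b](U) ⋈[b=e] T)) → 1
  π[b](γ[b; MIN(e)→f]((π[b](U) ⋈[b=e] T))) → 1

|E| = 1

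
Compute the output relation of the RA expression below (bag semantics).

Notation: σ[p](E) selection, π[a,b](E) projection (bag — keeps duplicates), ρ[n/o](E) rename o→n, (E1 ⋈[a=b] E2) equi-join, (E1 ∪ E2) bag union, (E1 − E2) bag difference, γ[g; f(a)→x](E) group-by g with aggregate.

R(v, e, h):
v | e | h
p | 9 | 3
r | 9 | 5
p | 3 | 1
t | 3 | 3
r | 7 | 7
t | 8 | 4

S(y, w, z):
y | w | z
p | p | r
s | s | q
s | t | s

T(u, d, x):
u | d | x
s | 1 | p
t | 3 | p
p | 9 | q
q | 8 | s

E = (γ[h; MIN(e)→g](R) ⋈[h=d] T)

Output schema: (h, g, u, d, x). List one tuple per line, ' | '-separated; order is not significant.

Per-node cardinality:
  R → 6
  γ[h; MIN(e)→g](R) → 5
  T → 4
  (γ[h; MIN(e)→g](R) ⋈[h=d] T) → 2

== RESULT ==
h | g | u | d | x
1 | 3 | s | 1 | p
3 | 3 | t | 3 | p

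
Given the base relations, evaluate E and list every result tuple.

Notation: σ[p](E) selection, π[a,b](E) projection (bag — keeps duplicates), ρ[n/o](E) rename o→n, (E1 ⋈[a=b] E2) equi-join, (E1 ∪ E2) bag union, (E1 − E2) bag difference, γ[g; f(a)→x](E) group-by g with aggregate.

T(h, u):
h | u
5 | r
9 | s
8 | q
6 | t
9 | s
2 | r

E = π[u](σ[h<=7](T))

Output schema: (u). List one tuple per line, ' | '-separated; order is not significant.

Subexpression sizes:
  T → 6
  σ[h<=7](T) → 3
  π[u](σ[h<=7](T)) → 3

== RESULT ==
u
r
r
t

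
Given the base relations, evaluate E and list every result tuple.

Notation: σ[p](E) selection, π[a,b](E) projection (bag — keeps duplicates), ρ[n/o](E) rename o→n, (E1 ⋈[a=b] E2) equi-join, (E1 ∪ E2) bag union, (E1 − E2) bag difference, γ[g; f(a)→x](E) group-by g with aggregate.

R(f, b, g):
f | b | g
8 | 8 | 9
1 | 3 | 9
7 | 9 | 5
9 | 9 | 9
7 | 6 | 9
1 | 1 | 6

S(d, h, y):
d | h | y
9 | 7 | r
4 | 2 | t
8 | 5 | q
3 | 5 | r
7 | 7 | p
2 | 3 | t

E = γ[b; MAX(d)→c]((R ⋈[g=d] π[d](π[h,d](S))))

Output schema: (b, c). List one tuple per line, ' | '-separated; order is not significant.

Stepwise |·|:
  R → 6
  S → 6
  π[h,d](S) → 6
  π[d](π[h,d](S)) → 6
  (R ⋈[g=d] π[d](π[h,d](S))) → 4
  γ[b; MAX(d)→c]((R ⋈[g=d] π[d](π[h,d](S)))) → 4

== RESULT ==
b | c
3 | 9
6 | 9
8 | 9
9 | 9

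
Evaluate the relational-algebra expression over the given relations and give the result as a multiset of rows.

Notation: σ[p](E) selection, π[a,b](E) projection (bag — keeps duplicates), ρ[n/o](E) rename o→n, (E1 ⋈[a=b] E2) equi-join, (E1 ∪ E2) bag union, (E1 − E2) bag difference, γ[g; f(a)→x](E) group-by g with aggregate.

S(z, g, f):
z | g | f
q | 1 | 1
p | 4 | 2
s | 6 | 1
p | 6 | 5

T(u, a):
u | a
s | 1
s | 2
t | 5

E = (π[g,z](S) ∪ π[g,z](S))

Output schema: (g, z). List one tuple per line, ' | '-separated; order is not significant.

Row counts bottom-up:
  S → 4
  π[g,z](S) → 4
  S → 4
  π[g,z](S) → 4
  (π[g,z](S) ∪ π[g,z](S)) → 8

== RESULT ==
g | z
1 | q
1 | q
4 | p
4 | p
6 | p
6 | p
6 | s
6 | s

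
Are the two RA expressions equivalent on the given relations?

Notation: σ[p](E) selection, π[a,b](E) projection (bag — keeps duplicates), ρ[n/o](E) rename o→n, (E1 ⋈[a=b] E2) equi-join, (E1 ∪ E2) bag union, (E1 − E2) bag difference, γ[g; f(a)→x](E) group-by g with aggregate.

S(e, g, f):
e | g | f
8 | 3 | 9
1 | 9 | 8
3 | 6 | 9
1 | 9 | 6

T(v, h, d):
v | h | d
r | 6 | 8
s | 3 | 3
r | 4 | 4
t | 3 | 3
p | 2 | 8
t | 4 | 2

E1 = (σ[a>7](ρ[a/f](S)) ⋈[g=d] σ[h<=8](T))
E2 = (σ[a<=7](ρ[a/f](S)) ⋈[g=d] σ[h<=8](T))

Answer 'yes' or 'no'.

E1 stepwise |·|:
  S → 4
  ρ[a/f](S) → 4
  σ[a>7](ρ[a/f](S)) → 3
  T → 6
  σ[h<=8](T) → 6
  (σ[a>7](ρ[a/f](S)) ⋈[g=d] σ[h<=8](T)) → 2
E2 stepwise |·|:
  S → 4
  ρ[a/f](S) → 4
  σ[a<=7](ρ[a/f](S)) → 1
  T → 6
  σ[h<=8](T) → 6
  (σ[a<=7](ρ[a/f](S)) ⋈[g=d] σ[h<=8](T)) → 0

E1 result:
e | g | a | v | h | d
8 | 3 | 9 | s | 3 | 3
8 | 3 | 9 | t | 3 | 3
E2 result:
e | g | a | v | h | d
(0 rows)
Witness: (8, 3, 9, 't', 3, 3) appears 1× in E1 but 0× in E2.

no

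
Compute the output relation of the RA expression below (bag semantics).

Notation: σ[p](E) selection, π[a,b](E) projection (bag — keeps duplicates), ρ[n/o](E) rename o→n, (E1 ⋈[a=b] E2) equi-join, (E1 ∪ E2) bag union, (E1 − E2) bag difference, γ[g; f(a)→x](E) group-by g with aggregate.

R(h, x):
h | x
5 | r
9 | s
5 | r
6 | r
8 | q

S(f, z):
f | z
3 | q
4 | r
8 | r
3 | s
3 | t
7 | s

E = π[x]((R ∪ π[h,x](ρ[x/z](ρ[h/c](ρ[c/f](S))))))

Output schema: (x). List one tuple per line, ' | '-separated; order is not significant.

Subexpression sizes:
  R → 5
  S → 6
  ρ[c/f](S) → 6
  ρ[h/c](ρ[c/f](S)) → 6
  ρ[x/z](ρ[h/c](ρ[c/f](S))) → 6
  π[h,x](ρ[x/z](ρ[h/c](ρ[c/f](S)))) → 6
  (R ∪ π[h,x](ρ[x/z](ρ[h/c](ρ[c/f](S))))) → 11
  π[x]((R ∪ π[h,x](ρ[x/z](ρ[h/c](ρ[c/f](S)))))) → 11

== RESULT ==
x
q
q
r
r
r
r
r
s
s
s
t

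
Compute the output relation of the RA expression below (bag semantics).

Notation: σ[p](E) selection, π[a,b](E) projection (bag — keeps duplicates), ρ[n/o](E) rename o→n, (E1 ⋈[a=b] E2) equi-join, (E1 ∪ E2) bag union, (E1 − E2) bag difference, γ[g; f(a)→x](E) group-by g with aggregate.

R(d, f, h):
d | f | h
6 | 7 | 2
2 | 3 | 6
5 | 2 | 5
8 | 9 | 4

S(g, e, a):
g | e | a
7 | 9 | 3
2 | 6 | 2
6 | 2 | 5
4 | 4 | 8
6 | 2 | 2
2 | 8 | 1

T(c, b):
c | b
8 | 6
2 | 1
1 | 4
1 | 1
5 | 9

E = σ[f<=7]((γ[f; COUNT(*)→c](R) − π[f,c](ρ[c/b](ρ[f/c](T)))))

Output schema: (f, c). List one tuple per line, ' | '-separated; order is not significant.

Row counts bottom-up:
  R → 4
  γ[f; COUNT(*)→c](R) → 4
  T → 5
  ρ[f/c](T) → 5
  ρ[c/b](ρ[f/c](T)) → 5
  π[f,c](ρ[c/b](ρ[f/c](T))) → 5
  (γ[f; COUNT(*)→c](R) − π[f,c](ρ[c/b](ρ[f/c](T)))) → 3
  σ[f<=7]((γ[f; COUNT(*)→c](R) − π[f,c](ρ[c/b](ρ[f/c](T))))) → 2

== RESULT ==
f | c
3 | 1
7 | 1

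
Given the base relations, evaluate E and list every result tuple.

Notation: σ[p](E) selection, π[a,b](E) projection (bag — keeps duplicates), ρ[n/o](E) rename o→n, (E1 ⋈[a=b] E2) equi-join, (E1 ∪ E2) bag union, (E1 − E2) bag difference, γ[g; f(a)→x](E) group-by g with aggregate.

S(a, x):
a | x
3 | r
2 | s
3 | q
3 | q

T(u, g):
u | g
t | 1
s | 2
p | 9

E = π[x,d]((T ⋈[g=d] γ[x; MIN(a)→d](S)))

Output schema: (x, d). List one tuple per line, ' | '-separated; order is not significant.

Row counts bottom-up:
  T → 3
  S → 4
  γ[x; MIN(a)→d](S) → 3
  (T ⋈[g=d] γ[x; MIN(a)→d](S)) → 1
  π[x,d]((T ⋈[g=d] γ[x; MIN(a)→d](S))) → 1

== RESULT ==
x | d
s | 2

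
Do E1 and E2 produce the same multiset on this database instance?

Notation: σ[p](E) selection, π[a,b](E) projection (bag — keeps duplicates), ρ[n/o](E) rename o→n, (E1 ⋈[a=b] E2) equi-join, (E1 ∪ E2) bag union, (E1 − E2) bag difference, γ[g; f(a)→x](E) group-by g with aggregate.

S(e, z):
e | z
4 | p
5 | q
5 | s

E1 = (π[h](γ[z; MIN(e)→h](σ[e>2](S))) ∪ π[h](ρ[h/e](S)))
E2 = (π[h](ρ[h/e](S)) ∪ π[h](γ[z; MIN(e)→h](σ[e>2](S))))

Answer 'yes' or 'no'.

E1 stepwise |·|:
  S → 3
  σ[e>2](S) → 3
  γ[z; MIN(e)→h](σ[e>2](S)) → 3
  π[h](γ[z; MIN(e)→h](σ[e>2](S))) → 3
  S → 3
  ρ[h/e](S) → 3
  π[h](ρ[h/e](S)) → 3
  (π[h](γ[z; MIN(e)→h](σ[e>2](S))) ∪ π[h](ρ[h/e](S))) → 6
E2 stepwise |·|:
  S → 3
  ρ[h/e](S) → 3
  π[h](ρ[h/e](S)) → 3
  S → 3
  σ[e>2](S) → 3
  γ[z; MIN(e)→h](σ[e>2](S)) → 3
  π[h](γ[z; MIN(e)→h](σ[e>2](S))) → 3
  (π[h](ρ[h/e](S)) ∪ π[h](γ[z; MIN(e)→h](σ[e>2](S)))) → 6

E1 and E2 produce the same multiset:
h
4
4
5
5
5
5

yes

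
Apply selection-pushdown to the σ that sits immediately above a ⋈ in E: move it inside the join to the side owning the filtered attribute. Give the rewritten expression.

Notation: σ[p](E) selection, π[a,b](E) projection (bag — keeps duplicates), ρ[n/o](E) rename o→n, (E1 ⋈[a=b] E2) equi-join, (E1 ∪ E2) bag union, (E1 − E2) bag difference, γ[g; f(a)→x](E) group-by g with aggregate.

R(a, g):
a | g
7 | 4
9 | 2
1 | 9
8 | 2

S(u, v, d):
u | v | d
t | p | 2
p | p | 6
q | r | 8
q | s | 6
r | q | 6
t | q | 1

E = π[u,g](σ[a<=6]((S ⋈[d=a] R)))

σ filters on a, owned by the right side.
E' = π[u,g]((S ⋈[d=a] σ[a<=6](R)))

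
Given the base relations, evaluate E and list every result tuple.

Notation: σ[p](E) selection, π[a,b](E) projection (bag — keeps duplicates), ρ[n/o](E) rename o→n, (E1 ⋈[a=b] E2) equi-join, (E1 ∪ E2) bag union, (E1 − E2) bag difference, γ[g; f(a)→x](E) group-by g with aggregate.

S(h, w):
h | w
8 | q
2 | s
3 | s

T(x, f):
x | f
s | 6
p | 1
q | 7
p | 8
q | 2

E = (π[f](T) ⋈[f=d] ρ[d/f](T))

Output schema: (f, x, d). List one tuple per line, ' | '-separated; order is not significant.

Stepwise |·|:
  T → 5
  π[f](T) → 5
  T → 5
  ρ[d/f](T) → 5
  (π[f](T) ⋈[f=d] ρ[d/f](T)) → 5

== RESULT ==
f | x | d
1 | p | 1
2 | q | 2
6 | s | 6
7 | q | 7
8 | p | 8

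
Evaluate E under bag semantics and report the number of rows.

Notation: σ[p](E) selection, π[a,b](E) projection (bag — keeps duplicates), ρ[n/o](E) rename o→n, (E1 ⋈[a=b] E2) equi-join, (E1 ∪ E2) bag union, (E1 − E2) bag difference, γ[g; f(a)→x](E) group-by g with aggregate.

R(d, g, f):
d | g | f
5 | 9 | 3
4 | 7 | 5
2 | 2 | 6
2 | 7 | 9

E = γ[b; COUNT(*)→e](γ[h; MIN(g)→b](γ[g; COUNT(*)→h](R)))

Per-node cardinality:
  R → 4
  γ[g; COUNT(*)→h](R) → 3
  γ[h; MIN(g)→b](γ[g; COUNT(*)→h](R)) → 2
  γ[b; COUNT(*)→e](γ[h; MIN(g)→b](γ[g; COUNT(*)→h](R))) → 2

|E| = 2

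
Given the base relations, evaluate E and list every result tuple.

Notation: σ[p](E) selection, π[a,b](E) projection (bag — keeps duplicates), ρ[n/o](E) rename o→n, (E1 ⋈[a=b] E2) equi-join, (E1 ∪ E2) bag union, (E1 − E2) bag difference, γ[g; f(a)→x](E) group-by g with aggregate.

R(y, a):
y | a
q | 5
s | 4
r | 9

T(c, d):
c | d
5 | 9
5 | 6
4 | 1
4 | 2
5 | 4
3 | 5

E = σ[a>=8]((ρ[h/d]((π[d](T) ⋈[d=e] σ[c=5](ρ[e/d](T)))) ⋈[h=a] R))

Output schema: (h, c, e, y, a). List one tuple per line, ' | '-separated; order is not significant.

Stepwise |·|:
  T → 6
  π[d](T) → 6
  T → 6
  ρ[e/d](T) → 6
  σ[c=5](ρ[e/d](T)) → 3
  (π[d](T) ⋈[d=e] σ[c=5](ρ[e/d](T))) → 3
  ρ[h/d]((π[d](T) ⋈[d=e] σ[c=5](ρ[e/d](T)))) → 3
  R → 3
  (ρ[h/d]((π[d](T) ⋈[d=e] σ[c=5](ρ[e/d](T)))) ⋈[h=a] R) → 2
  σ[a>=8]((ρ[h/d]((π[d](T) ⋈[d=e] σ[c=5](ρ[e/d](T)))) ⋈[h=a] R)) → 1

== RESULT ==
h | c | e | y | a
9 | 5 | 9 | r | 9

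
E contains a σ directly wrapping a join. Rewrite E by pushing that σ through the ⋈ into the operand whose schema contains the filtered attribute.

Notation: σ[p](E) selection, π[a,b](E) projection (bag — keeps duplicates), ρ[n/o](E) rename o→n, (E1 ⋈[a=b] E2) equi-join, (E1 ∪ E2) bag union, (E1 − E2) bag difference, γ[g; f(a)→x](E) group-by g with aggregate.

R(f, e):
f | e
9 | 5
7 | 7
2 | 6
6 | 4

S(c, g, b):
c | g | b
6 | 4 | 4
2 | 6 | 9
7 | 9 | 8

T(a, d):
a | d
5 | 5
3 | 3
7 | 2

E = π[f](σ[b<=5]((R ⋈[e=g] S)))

σ filters on b, owned by the right side.
E' = π[f]((R ⋈[e=g] σ[b<=5](S)))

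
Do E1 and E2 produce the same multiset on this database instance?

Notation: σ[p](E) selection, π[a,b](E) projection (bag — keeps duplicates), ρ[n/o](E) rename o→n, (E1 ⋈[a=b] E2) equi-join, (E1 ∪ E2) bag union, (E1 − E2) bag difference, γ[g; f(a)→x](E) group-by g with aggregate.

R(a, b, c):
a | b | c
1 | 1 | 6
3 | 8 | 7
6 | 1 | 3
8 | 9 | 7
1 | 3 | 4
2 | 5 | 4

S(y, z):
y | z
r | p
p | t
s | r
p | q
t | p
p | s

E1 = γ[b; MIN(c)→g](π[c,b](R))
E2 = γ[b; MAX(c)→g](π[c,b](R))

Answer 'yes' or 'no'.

E1 per-node cardinality:
  R → 6
  π[c,b](R) → 6
  γ[b; MIN(c)→g](π[c,b](R)) → 5
E2 per-node cardinality:
  R → 6
  π[c,b](R) → 6
  γ[b; MAX(c)→g](π[c,b](R)) → 5

E1 result:
b | g
1 | 3
3 | 4
5 | 4
8 | 7
9 | 7
E2 result:
b | g
1 | 6
3 | 4
5 | 4
8 | 7
9 | 7
Witness: (1, 6) appears 0× in E1 but 1× in E2.

no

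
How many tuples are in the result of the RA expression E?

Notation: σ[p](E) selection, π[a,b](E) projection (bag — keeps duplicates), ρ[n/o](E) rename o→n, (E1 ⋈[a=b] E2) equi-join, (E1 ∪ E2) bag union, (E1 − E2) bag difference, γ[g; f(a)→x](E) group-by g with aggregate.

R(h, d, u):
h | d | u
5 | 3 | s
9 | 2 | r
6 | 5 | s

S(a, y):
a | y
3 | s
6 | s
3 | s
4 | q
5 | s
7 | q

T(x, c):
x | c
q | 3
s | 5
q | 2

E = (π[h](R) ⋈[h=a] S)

Stepwise |·|:
  R → 3
  π[h](R) → 3
  S → 6
  (π[h](R) ⋈[h=a] S) → 2

|E| = 2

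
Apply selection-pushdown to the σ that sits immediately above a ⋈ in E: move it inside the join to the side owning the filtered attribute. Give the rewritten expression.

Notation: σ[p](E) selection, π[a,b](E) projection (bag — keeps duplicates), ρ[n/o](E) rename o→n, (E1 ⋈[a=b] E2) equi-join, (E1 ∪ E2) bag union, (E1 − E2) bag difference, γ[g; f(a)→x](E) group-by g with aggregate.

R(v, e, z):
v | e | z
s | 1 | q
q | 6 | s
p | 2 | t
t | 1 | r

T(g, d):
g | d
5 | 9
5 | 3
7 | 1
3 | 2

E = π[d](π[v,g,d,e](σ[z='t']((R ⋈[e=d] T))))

σ filters on z, owned by the left side.
E' = π[d](π[v,g,d,e]((σ[z='t'](R) ⋈[e=d] T)))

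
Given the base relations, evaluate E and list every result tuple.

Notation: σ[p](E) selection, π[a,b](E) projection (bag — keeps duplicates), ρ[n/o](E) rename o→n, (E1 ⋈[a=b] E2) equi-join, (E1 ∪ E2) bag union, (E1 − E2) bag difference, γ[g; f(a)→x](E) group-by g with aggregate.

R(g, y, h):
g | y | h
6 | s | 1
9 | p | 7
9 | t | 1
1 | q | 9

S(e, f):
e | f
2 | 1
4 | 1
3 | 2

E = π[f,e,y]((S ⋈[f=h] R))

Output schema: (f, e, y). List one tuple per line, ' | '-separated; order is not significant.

Stepwise |·|:
  S → 3
  R → 4
  (S ⋈[f=h] R) → 4
  π[f,e,y]((S ⋈[f=h] R)) → 4

== RESULT ==
f | e | y
1 | 2 | s
1 | 2 | t
1 | 4 | s
1 | 4 | t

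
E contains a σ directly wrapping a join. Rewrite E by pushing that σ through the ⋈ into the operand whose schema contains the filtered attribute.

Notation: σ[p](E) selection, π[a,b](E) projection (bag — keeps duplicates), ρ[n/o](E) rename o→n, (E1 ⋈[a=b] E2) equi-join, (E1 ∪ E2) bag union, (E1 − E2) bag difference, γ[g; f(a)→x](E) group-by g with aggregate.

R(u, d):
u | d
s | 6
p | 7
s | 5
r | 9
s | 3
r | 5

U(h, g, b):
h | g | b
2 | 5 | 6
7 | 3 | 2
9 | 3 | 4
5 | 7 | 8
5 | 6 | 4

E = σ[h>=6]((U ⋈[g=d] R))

σ filters on h, owned by the left side.
E' = (σ[h>=6](U) ⋈[g=d] R)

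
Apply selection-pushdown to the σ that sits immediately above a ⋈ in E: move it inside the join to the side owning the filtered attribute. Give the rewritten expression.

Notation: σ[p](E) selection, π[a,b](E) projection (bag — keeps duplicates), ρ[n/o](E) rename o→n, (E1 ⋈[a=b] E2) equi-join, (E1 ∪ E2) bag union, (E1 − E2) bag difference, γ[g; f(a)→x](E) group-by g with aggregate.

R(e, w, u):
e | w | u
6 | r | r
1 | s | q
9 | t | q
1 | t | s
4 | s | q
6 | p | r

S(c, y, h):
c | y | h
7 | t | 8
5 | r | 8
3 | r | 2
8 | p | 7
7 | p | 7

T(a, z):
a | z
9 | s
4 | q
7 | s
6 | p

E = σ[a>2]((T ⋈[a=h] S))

σ filters on a, owned by the left side.
E' = (σ[a>2](T) ⋈[a=h] S)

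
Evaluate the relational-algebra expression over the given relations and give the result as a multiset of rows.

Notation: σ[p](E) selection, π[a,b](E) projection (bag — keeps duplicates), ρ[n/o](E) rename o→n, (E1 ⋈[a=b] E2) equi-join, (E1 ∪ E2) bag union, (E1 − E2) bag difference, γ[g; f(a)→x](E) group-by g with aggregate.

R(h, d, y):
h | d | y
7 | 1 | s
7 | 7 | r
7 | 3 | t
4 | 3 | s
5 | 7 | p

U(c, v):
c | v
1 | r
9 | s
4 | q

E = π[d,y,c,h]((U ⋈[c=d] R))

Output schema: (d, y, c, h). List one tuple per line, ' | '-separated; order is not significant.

Subexpression sizes:
  U → 3
  R → 5
  (U ⋈[c=d] R) → 1
  π[d,y,c,h]((U ⋈[c=d] R)) → 1

== RESULT ==
d | y | c | h
1 | s | 1 | 7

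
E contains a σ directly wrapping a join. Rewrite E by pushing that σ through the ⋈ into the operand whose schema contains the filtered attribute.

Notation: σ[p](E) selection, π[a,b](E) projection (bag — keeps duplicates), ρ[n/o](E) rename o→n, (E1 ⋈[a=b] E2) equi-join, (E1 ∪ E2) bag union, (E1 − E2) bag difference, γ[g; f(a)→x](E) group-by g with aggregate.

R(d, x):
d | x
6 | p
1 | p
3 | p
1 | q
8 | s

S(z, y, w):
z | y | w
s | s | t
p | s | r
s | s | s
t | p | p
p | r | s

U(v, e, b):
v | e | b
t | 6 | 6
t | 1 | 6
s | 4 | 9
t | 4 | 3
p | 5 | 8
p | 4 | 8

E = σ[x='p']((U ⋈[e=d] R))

σ filters on x, owned by the right side.
E' = (U ⋈[e=d] σ[x='p'](R))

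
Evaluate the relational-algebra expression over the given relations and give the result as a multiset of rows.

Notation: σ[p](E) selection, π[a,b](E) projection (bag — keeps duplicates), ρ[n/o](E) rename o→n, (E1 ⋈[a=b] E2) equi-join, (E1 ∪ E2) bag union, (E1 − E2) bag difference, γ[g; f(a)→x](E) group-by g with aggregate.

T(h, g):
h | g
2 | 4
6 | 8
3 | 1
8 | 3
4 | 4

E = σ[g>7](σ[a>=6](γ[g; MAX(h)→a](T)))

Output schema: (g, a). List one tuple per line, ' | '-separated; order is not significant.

Row counts bottom-up:
  T → 5
  γ[g; MAX(h)→a](T) → 4
  σ[a>=6](γ[g; MAX(h)→a](T)) → 2
  σ[g>7](σ[a>=6](γ[g; MAX(h)→a](T))) → 1

== RESULT ==
g | a
8 | 6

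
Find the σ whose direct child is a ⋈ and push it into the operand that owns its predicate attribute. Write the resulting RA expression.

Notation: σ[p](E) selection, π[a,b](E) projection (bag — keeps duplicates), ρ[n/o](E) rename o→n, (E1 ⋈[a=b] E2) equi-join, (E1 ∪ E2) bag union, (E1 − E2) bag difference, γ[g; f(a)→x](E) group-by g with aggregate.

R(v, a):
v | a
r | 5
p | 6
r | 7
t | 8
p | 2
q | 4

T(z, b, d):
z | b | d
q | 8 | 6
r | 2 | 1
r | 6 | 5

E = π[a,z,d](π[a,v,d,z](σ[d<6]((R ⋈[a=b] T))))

σ filters on d, owned by the right side.
E' = π[a,z,d](π[a,v,d,z]((R ⋈[a=b] σ[d<6](T))))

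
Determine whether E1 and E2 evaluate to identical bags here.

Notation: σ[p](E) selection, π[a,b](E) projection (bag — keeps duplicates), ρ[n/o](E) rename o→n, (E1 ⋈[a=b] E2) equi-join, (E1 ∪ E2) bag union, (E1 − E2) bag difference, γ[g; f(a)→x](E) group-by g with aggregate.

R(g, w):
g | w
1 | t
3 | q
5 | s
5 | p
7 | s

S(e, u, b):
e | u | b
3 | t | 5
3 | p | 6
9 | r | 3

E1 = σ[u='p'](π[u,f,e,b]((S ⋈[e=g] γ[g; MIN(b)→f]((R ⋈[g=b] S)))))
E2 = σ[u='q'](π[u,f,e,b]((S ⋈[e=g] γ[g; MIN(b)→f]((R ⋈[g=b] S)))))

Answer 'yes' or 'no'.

E1 per-node cardinality:
  S → 3
  R → 5
  S → 3
  (R ⋈[g=b] S) → 3
  γ[g; MIN(b)→f]((R ⋈[g=b] S)) → 2
  (S ⋈[e=g] γ[g; MIN(b)→f]((R ⋈[g=b] S))) → 2
  π[u,f,e,b]((S ⋈[e=g] γ[g; MIN(b)→f]((R ⋈[g=b] S)))) → 2
  σ[u='p'](π[u,f,e,b]((S ⋈[e=g] γ[g; MIN(b)→f]((R ⋈[g=b] S))))) → 1
E2 per-node cardinality:
  S → 3
  R → 5
  S → 3
  (R ⋈[g=b] S) → 3
  γ[g; MIN(b)→f]((R ⋈[g=b] S)) → 2
  (S ⋈[e=g] γ[g; MIN(b)→f]((R ⋈[g=b] S))) → 2
  π[u,f,e,b]((S ⋈[e=g] γ[g; MIN(b)→f]((R ⋈[g=b] S)))) → 2
  σ[u='q'](π[u,f,e,b]((S ⋈[e=g] γ[g; MIN(b)→f]((R ⋈[g=b] S))))) → 0

E1 result:
u | f | e | b
p | 3 | 3 | 6
E2 result:
u | f | e | b
(0 rows)
Witness: ('p', 3, 3, 6) appears 1× in E1 but 0× in E2.

no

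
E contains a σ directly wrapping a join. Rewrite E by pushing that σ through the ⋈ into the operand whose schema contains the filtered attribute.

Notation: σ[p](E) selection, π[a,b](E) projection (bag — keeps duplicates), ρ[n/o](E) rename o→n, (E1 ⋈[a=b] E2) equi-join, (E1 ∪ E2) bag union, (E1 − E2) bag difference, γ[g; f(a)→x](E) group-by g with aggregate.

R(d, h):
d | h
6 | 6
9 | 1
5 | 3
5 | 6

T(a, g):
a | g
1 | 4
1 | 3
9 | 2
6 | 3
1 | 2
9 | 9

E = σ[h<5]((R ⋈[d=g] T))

σ filters on h, owned by the left side.
E' = (σ[h<5](R) ⋈[d=g] T)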